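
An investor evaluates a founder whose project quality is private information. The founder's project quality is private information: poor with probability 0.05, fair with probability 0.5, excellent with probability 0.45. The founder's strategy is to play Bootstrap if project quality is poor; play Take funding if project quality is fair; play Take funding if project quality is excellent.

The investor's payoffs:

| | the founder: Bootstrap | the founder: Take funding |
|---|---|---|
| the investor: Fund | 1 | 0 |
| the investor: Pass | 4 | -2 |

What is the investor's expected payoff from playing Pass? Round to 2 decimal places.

E[Pass] = 0.05·4 + 0.5·(-2) + 0.45·(-2) = 0.2 + (-1) + (-0.9) = -1.7

-1.70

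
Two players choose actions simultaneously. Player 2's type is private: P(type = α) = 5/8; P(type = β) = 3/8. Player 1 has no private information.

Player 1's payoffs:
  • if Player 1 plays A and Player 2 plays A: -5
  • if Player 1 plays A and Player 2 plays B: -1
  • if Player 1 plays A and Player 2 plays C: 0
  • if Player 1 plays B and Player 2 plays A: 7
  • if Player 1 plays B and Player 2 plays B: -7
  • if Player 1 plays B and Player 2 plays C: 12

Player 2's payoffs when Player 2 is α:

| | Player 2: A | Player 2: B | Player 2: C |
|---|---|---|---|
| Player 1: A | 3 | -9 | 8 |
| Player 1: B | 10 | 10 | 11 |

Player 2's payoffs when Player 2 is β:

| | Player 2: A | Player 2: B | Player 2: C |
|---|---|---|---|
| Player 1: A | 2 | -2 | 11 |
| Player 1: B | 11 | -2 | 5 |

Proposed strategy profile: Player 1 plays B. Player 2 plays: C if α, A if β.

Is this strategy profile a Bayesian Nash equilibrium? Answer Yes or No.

Yes

A profile is a BNE iff every type of every player is best-responding given beliefs about the other side.
Player 1 plays B: E[B] = 5/8·(12) + 3/8·(7) = 81/8; E[A] = -15/8. Best-responding. ✓
Player 2 (type α), facing B: A gives 10, B gives 10, C gives 11. Proposed C is best. ✓
Player 2 (type β), facing B: A gives 11, B gives -2, C gives 5. Proposed A is best. ✓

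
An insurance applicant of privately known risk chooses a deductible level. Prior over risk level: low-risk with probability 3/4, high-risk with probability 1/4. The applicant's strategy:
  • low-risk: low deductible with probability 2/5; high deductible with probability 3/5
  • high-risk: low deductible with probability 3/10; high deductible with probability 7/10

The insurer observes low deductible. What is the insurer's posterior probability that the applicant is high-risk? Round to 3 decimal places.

0.200

P(low deductible) = (3/4)·(2/5) + (1/4)·(3/10) = 3/8
P(high-risk | low deductible) = ((1/4)·(3/10)) / (3/8) = (3/40) / (3/8) = 1/5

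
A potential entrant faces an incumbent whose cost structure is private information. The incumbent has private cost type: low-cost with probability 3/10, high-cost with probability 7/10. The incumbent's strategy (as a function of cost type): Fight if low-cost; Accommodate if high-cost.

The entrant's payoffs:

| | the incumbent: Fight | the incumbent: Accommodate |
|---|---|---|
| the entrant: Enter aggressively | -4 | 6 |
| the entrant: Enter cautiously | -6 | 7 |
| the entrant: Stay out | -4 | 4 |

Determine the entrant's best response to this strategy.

Compute the entrant's expected payoff for each action, taking the expectation over the incumbent's type.
E[Enter aggressively] = 3/10·(-4) + 7/10·(6) = 3
E[Enter cautiously] = 3/10·(-6) + 7/10·(7) = 31/10
E[Stay out] = 3/10·(-4) + 7/10·(4) = 8/5
Best response: Enter cautiously (31/10 is the largest).

Enter cautiously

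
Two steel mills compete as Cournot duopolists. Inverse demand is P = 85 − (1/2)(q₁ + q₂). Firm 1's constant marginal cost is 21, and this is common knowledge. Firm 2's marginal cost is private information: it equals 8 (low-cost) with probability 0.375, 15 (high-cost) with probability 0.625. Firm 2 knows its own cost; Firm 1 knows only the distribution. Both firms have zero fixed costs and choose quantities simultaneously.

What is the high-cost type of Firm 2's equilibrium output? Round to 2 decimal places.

51.54

Each type of Firm 2 best-responds to q₁; Firm 1 best-responds to the expected q₂ over Firm 2's types.
Firm 2 with cost c maximizes (85 − (1/2)(q₁+q₂) − c)·q₂, giving q₂(c) = (85 − c − (1/2)q₁).
E[c₂] = 0.375·8 + 0.625·15 = 12.375
Firm 1's FOC against E[q₂] yields q₁ = (85 − 2·21 + E[c₂])/(3/2) = (85 − 42 + 12.375)/(3/2) = 36.9167.
q₂(high-cost) = (85 − 15 − (1/2)·36.9167) = 51.5417.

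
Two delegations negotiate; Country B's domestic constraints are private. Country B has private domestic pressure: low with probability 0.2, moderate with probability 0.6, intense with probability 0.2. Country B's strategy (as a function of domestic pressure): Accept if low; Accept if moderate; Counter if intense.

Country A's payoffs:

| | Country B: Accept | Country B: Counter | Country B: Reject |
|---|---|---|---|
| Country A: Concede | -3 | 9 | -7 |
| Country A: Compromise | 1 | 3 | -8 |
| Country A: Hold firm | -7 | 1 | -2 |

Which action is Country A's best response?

E[Concede] = 0.2·(-3) + 0.6·(-3) + 0.2·(9) = -0.6
E[Compromise] = 0.2·(1) + 0.6·(1) + 0.2·(3) = 1.4
E[Hold firm] = 0.2·(-7) + 0.6·(-7) + 0.2·(1) = -5.4
Best response: Compromise (1.4 is the largest).

Compromise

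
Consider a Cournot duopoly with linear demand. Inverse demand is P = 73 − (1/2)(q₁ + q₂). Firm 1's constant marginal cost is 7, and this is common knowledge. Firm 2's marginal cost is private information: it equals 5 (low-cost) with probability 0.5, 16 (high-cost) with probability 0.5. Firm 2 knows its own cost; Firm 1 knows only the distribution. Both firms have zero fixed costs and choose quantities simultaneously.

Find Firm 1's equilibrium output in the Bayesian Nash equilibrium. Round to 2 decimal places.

46.33

Each type of Firm 2 best-responds to q₁; Firm 1 best-responds to the expected q₂ over Firm 2's types.
Firm 2 with cost c maximizes (73 − (1/2)(q₁+q₂) − c)·q₂, giving q₂(c) = (73 − c − (1/2)q₁).
E[c₂] = 0.5·5 + 0.5·16 = 10.5
Firm 1's FOC against E[q₂] yields q₁ = (73 − 2·7 + E[c₂])/(3/2) = (73 − 14 + 10.5)/(3/2) = 46.3333.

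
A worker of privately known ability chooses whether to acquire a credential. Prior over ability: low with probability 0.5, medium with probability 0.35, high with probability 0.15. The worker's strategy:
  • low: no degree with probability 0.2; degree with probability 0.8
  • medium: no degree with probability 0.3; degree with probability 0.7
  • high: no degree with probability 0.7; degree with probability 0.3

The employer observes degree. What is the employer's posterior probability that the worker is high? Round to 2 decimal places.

Apply Bayes' rule using the sender's strategy as the likelihood.
P(degree) = 0.5·0.8 + 0.35·0.7 + 0.15·0.3 = 0.69
P(high | degree) = (0.15·0.3) / 0.69 = 0.045 / 0.69 = 0.0652174

0.07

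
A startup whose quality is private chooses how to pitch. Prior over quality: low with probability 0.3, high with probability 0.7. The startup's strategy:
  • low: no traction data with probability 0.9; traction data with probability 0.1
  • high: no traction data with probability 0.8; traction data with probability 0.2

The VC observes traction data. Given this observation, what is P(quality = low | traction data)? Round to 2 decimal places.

Apply Bayes' rule using the sender's strategy as the likelihood.
P(traction data) = 0.3·0.1 + 0.7·0.2 = 0.17
P(low | traction data) = (0.3·0.1) / 0.17 = 0.03 / 0.17 = 0.176471

0.18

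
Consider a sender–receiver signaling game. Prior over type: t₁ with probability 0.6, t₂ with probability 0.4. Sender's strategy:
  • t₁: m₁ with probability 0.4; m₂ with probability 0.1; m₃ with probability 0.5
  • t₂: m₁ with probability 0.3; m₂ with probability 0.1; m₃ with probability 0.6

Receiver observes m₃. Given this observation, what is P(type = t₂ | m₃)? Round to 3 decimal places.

0.444

P(m₃) = 0.6·0.5 + 0.4·0.6 = 0.54
P(t₂ | m₃) = (0.4·0.6) / 0.54 = 0.24 / 0.54 = 0.444444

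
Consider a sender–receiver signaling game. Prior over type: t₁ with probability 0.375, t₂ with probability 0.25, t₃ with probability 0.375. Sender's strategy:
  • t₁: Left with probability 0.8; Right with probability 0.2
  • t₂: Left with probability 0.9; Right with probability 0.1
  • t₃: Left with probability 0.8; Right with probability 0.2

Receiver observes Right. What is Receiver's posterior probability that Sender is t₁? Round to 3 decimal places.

0.429

P(Right) = 0.375·0.2 + 0.25·0.1 + 0.375·0.2 = 0.175
P(t₁ | Right) = (0.375·0.2) / 0.175 = 0.075 / 0.175 = 0.428571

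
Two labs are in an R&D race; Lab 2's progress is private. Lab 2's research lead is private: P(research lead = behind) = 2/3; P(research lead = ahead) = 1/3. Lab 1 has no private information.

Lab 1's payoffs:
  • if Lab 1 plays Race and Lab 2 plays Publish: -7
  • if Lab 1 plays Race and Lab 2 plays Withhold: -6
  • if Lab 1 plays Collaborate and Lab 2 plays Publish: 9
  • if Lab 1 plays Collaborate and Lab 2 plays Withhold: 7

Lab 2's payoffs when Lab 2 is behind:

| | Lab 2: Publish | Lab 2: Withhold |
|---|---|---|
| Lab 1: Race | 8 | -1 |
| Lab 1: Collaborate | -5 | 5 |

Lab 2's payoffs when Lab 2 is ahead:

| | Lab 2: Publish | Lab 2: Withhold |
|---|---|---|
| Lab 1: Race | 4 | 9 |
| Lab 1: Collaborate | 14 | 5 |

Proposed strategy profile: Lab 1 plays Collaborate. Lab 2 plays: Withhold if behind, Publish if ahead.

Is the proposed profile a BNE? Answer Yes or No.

Yes

Lab 1 plays Collaborate: E[Collaborate] = 2/3·(7) + 1/3·(9) = 23/3; E[Race] = -19/3. Best-responding. ✓
Lab 2 (research lead behind), facing Collaborate: Publish gives -5, Withhold gives 5. Proposed Withhold is best. ✓
Lab 2 (research lead ahead), facing Collaborate: Publish gives 14, Withhold gives 5. Proposed Publish is best. ✓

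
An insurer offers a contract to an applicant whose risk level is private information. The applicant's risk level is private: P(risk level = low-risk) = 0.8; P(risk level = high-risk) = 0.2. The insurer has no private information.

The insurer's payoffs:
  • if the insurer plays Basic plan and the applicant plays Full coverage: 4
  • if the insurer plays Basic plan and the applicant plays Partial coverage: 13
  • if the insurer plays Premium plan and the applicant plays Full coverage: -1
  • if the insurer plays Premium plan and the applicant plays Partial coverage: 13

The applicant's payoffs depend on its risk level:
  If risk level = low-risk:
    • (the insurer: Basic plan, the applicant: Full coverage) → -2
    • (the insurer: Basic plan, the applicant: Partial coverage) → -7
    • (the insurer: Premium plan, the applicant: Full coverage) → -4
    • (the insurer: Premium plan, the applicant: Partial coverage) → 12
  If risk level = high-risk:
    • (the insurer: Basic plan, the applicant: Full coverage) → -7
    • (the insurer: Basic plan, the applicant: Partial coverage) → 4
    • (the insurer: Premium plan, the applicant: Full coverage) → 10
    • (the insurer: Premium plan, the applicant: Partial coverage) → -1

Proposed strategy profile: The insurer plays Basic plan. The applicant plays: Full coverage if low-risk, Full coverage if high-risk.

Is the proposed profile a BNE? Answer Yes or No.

No

The insurer plays Basic plan: E[Basic plan] = 0.8·(4) + 0.2·(4) = 4; E[Premium plan] = -1. Best-responding. ✓
The applicant (risk level low-risk), facing Basic plan: Full coverage gives -2, Partial coverage gives -7. Proposed Full coverage is best. ✓
The applicant (risk level high-risk), facing Basic plan: Full coverage gives -7, Partial coverage gives 4. Proposed Full coverage is not best — profitable deviation exists. ✗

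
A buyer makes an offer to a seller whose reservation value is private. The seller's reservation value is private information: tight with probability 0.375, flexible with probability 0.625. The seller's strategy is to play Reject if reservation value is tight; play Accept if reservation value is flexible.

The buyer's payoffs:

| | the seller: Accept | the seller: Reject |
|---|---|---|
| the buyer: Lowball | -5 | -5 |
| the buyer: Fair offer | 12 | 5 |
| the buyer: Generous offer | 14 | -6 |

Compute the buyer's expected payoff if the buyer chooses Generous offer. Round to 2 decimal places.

6.50

E[Generous offer] = 0.375·(-6) + 0.625·14 = (-2.25) + 8.75 = 6.5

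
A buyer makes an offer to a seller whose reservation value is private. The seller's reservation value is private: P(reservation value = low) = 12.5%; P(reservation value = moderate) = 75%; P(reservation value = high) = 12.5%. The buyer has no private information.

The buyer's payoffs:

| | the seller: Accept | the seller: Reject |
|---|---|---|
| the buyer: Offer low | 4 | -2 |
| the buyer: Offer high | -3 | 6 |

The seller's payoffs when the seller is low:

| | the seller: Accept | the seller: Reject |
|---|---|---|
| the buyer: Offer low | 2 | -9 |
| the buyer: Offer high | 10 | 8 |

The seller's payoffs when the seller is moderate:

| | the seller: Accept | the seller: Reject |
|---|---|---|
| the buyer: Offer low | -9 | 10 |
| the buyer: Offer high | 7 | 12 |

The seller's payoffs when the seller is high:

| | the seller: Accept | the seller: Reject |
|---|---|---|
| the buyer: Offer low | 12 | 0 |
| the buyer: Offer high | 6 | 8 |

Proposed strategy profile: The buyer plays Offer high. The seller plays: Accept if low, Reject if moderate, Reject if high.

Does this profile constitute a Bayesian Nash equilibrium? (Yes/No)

The buyer plays Offer high: E[Offer high] = 0.125·(-3) + 0.75·(6) + 0.125·(6) = 4.875; E[Offer low] = -1.25. Best-responding. ✓
The seller (reservation value low), facing Offer high: Accept gives 10, Reject gives 8. Proposed Accept is best. ✓
The seller (reservation value moderate), facing Offer high: Accept gives 7, Reject gives 12. Proposed Reject is best. ✓
The seller (reservation value high), facing Offer high: Accept gives 6, Reject gives 8. Proposed Reject is best. ✓

Yes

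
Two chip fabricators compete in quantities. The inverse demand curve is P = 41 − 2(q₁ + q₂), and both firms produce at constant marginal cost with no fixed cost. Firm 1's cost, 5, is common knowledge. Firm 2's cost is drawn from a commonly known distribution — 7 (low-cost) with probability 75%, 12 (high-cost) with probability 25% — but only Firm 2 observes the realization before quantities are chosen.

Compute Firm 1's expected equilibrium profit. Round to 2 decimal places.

Type-c best response for Firm 2: q₂(c) = (41 − c)/4 − q₁/2.
Firm 1 maximizes expected profit; its first-order condition is 41 − 4q₁ − 2E[q₂] − 5 = 0.
Substituting E[q₂] and solving: E[c₂] = 8.25, so q₁ = (41 − 2·5 + 8.25)/6 = 6.54167.
E[P] = 41 − 2·(q₁ + E[q₂]) = 18.0833; Firm 1's expected profit = (E[P] − 5)·q₁ = (18.0833 − 5)·6.54167 = 85.5868.

85.59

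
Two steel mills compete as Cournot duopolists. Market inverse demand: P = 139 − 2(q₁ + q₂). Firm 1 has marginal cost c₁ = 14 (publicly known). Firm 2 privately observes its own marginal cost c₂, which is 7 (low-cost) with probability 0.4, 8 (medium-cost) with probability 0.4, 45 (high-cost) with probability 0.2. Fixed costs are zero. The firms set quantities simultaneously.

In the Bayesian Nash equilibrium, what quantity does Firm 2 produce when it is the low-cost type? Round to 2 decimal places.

22.50

Firm 2 with cost c maximizes (139 − 2(q₁+q₂) − c)·q₂, giving q₂(c) = (139 − c − 2q₁)/4.
E[c₂] = 0.4·7 + 0.4·8 + 0.2·45 = 15
Firm 1's FOC against E[q₂] yields q₁ = (139 − 2·14 + E[c₂])/6 = (139 − 28 + 15)/6 = 21.
q₂(low-cost) = (139 − 7 − 2·21)/4 = 22.5.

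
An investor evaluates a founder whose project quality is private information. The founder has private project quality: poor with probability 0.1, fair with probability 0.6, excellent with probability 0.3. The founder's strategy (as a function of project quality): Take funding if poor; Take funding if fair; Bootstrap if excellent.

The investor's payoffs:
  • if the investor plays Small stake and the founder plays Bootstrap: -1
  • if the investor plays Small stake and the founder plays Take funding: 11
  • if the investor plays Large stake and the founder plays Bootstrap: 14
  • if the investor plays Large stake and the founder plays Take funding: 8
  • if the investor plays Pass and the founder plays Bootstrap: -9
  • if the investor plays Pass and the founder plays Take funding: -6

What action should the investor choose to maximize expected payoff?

E[Small stake] = 0.1·(11) + 0.6·(11) + 0.3·(-1) = 7.4
E[Large stake] = 0.1·(8) + 0.6·(8) + 0.3·(14) = 9.8
E[Pass] = 0.1·(-6) + 0.6·(-6) + 0.3·(-9) = -6.9
Best response: Large stake (9.8 is the largest).

Large stake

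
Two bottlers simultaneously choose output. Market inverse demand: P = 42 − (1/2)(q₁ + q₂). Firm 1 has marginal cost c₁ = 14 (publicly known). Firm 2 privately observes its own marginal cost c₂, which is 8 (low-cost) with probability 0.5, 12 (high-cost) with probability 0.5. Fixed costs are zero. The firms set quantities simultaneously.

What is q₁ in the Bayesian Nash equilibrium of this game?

Firm 2 with cost c maximizes (42 − (1/2)(q₁+q₂) − c)·q₂, giving q₂(c) = (42 − c − (1/2)q₁).
E[c₂] = 0.5·8 + 0.5·12 = 10
Firm 1's FOC against E[q₂] yields q₁ = (42 − 2·14 + E[c₂])/(3/2) = (42 − 28 + 10)/(3/2) = 16.

16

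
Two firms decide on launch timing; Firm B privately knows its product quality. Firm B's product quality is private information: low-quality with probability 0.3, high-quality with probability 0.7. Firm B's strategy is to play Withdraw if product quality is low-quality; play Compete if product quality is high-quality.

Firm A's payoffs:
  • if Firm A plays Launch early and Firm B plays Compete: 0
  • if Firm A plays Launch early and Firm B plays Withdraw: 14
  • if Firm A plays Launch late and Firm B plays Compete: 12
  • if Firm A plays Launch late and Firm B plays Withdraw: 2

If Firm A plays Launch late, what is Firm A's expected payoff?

E[Launch late] = 0.3·2 + 0.7·12 = 0.6 + 8.4 = 9

9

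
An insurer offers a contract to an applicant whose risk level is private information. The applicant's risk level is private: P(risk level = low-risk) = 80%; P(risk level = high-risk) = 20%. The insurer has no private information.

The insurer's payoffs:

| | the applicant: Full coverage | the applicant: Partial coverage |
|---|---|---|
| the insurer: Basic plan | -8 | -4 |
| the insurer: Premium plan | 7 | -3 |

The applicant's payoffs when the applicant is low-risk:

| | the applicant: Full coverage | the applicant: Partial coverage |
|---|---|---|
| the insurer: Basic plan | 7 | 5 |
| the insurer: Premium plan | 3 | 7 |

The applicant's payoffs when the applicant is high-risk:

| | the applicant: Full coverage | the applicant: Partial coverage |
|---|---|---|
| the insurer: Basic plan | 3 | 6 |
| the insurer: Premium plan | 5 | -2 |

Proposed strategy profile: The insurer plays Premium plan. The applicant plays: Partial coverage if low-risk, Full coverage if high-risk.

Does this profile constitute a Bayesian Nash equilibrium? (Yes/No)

Yes

The insurer plays Premium plan: E[Premium plan] = 0.8·(-3) + 0.2·(7) = -1; E[Basic plan] = -4.8. Best-responding. ✓
The applicant (risk level low-risk), facing Premium plan: Full coverage gives 3, Partial coverage gives 7. Proposed Partial coverage is best. ✓
The applicant (risk level high-risk), facing Premium plan: Full coverage gives 5, Partial coverage gives -2. Proposed Full coverage is best. ✓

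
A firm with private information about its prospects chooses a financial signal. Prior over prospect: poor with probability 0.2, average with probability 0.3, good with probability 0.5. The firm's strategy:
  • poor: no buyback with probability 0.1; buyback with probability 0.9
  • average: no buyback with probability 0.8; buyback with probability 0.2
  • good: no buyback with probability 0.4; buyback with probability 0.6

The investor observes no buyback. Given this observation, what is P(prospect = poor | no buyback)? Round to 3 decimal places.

0.043

P(no buyback) = 0.2·0.1 + 0.3·0.8 + 0.5·0.4 = 0.46
P(poor | no buyback) = (0.2·0.1) / 0.46 = 0.02 / 0.46 = 0.0434783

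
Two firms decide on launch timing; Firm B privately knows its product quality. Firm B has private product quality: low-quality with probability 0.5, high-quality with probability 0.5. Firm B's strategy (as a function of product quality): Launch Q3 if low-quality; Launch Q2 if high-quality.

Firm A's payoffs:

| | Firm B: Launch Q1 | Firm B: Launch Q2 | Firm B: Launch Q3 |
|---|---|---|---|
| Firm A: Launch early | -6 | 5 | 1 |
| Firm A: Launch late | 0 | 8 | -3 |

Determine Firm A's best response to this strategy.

Compute Firm A's expected payoff for each action, taking the expectation over Firm B's type.
E[Launch early] = 0.5·(1) + 0.5·(5) = 3
E[Launch late] = 0.5·(-3) + 0.5·(8) = 2.5
Best response: Launch early (3 is the largest).

Launch early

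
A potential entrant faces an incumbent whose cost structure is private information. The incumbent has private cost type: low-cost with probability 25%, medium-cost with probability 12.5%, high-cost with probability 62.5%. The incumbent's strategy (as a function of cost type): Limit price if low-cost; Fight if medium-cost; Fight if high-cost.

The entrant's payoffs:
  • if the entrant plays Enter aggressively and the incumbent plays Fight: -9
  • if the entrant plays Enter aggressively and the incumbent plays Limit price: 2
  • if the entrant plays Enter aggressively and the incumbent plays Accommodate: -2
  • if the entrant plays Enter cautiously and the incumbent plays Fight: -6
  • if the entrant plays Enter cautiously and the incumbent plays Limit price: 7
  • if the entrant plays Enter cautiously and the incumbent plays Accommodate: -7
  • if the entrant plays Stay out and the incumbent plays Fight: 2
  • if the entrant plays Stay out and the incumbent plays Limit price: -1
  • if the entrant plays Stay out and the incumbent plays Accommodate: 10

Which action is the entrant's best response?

Stay out

E[Enter aggressively] = 0.25·(2) + 0.125·(-9) + 0.625·(-9) = -6.25
E[Enter cautiously] = 0.25·(7) + 0.125·(-6) + 0.625·(-6) = -2.75
E[Stay out] = 0.25·(-1) + 0.125·(2) + 0.625·(2) = 1.25
Best response: Stay out (1.25 is the largest).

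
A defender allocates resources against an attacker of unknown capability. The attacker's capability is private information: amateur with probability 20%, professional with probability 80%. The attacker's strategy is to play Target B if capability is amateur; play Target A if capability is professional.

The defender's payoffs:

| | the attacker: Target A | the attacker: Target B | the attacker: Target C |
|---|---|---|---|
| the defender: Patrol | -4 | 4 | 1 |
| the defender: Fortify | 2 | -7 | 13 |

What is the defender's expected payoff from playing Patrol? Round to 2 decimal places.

E[Patrol] = 0.2·4 + 0.8·(-4) = 0.8 + (-3.2) = -2.4

-2.40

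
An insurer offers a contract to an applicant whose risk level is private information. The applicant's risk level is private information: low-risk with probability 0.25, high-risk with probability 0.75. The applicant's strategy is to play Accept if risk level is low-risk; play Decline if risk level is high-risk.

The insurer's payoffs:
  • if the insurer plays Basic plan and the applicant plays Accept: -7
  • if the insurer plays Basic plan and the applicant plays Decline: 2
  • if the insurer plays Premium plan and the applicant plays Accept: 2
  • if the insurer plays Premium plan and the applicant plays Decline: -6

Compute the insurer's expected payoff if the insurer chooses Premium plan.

Take the expectation over the applicant's risk level, weighting each type's action by its prior probability.
E[Premium plan] = 0.25·2 + 0.75·(-6) = 0.5 + (-4.5) = -4

-4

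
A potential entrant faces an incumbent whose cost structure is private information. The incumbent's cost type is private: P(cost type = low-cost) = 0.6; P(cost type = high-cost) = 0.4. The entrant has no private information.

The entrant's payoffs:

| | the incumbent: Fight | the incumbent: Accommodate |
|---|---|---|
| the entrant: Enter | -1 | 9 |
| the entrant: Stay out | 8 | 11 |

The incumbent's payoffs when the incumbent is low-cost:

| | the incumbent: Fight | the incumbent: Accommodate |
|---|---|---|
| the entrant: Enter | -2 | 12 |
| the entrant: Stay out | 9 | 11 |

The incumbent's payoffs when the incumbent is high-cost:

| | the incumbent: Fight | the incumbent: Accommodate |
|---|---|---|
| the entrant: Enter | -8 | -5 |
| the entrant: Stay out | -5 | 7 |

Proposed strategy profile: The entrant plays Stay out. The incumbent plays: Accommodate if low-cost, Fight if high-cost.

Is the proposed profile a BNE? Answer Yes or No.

A profile is a BNE iff every type of every player is best-responding given beliefs about the other side.
The entrant plays Stay out: E[Stay out] = 0.6·(11) + 0.4·(8) = 9.8; E[Enter] = 5. Best-responding. ✓
The incumbent (cost type low-cost), facing Stay out: Fight gives 9, Accommodate gives 11. Proposed Accommodate is best. ✓
The incumbent (cost type high-cost), facing Stay out: Fight gives -5, Accommodate gives 7. Proposed Fight is not best — profitable deviation exists. ✗

No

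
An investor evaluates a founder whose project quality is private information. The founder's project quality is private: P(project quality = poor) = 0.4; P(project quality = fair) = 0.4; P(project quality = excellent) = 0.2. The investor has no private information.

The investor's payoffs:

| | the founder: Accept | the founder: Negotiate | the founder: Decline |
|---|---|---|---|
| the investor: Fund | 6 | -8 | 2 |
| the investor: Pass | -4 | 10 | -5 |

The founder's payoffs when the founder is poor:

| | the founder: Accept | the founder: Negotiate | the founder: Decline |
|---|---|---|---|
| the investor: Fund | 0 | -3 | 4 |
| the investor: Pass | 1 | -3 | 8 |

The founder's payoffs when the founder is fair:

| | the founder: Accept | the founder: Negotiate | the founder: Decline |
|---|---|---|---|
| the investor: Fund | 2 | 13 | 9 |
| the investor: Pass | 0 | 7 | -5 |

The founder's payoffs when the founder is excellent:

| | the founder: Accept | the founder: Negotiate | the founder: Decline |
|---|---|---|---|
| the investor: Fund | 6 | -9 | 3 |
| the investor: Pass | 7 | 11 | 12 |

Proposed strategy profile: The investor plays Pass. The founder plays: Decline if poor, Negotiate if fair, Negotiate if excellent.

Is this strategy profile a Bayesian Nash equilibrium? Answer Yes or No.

The investor plays Pass: E[Pass] = 0.4·(-5) + 0.4·(10) + 0.2·(10) = 4; E[Fund] = -4. Best-responding. ✓
The founder (project quality poor), facing Pass: Accept gives 1, Negotiate gives -3, Decline gives 8. Proposed Decline is best. ✓
The founder (project quality fair), facing Pass: Accept gives 0, Negotiate gives 7, Decline gives -5. Proposed Negotiate is best. ✓
The founder (project quality excellent), facing Pass: Accept gives 7, Negotiate gives 11, Decline gives 12. Proposed Negotiate is not best — profitable deviation exists. ✗

No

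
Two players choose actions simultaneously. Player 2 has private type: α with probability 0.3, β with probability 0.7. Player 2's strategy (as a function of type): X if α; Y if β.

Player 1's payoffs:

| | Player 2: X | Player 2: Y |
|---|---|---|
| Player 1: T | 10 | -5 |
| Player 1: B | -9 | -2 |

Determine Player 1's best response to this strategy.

T

E[T] = 0.3·(10) + 0.7·(-5) = -0.5
E[B] = 0.3·(-9) + 0.7·(-2) = -4.1
Best response: T (-0.5 is the largest).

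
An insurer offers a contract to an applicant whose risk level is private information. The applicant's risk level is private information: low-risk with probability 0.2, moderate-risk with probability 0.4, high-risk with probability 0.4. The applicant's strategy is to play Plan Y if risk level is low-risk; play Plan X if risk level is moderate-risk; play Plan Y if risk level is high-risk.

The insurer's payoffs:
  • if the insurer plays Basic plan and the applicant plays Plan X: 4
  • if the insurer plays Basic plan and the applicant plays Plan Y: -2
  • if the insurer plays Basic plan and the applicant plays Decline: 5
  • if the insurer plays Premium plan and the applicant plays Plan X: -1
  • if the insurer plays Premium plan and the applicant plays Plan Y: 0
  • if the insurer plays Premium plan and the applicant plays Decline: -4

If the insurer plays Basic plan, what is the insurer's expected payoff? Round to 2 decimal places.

E[Basic plan] = 0.2·(-2) + 0.4·4 + 0.4·(-2) = (-0.4) + 1.6 + (-0.8) = 0.4

0.40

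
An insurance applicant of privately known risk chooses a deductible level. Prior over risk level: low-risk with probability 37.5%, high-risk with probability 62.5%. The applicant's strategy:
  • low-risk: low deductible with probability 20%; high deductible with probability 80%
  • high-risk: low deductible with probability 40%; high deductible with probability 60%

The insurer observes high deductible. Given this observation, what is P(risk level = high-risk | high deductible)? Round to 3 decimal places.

0.556

P(high deductible) = 0.375·0.8 + 0.625·0.6 = 0.675
P(high-risk | high deductible) = (0.625·0.6) / 0.675 = 0.375 / 0.675 = 0.555556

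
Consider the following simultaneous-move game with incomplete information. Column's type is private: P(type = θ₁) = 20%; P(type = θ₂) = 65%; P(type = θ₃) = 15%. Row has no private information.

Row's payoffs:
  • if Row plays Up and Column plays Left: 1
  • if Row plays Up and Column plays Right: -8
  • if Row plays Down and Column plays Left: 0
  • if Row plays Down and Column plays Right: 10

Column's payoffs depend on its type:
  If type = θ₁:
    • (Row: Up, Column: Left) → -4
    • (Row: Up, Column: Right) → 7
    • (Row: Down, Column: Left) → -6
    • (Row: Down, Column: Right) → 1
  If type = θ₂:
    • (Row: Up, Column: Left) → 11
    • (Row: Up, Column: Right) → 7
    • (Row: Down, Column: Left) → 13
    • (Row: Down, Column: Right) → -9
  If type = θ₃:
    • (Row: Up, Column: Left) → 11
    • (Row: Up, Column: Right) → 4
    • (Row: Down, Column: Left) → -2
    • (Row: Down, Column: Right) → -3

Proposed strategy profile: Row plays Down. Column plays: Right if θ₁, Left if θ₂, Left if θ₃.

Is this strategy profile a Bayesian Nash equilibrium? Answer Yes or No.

A profile is a BNE iff every type of every player is best-responding given beliefs about the other side.
Row plays Down: E[Down] = 0.2·(10) + 0.65·(0) + 0.15·(0) = 2; E[Up] = -0.8. Best-responding. ✓
Column (type θ₁), facing Down: Left gives -6, Right gives 1. Proposed Right is best. ✓
Column (type θ₂), facing Down: Left gives 13, Right gives -9. Proposed Left is best. ✓
Column (type θ₃), facing Down: Left gives -2, Right gives -3. Proposed Left is best. ✓

Yes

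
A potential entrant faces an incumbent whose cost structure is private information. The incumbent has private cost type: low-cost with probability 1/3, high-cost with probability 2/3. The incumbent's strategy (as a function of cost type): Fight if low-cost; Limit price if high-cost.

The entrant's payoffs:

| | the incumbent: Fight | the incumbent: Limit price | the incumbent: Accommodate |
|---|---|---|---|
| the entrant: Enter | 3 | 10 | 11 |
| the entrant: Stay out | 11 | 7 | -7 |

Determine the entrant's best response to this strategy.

E[Enter] = 1/3·(3) + 2/3·(10) = 23/3
E[Stay out] = 1/3·(11) + 2/3·(7) = 25/3
Best response: Stay out (25/3 is the largest).

Stay out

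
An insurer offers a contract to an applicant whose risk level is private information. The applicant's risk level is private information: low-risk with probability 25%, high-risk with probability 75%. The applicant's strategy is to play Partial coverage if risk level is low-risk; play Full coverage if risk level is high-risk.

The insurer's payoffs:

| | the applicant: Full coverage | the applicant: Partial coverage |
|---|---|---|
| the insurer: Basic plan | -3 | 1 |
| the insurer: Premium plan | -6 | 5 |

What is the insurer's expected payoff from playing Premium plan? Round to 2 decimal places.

-3.25

E[Premium plan] = 0.25·5 + 0.75·(-6) = 1.25 + (-4.5) = -3.25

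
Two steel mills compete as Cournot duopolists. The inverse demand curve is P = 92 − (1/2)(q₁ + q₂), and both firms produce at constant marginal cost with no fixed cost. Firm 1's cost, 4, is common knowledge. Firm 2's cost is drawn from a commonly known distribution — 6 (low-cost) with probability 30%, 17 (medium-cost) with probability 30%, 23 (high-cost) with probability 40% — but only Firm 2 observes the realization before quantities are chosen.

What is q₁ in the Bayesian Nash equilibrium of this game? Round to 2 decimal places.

Type-c best response for Firm 2: q₂(c) = (92 − c) − q₁/2.
Firm 1 maximizes expected profit; its first-order condition is 92 − q₁ − (1/2)E[q₂] − 4 = 0.
Substituting E[q₂] and solving: E[c₂] = 16.1, so q₁ = (92 − 2·4 + 16.1)/(3/2) = 66.7333.

66.73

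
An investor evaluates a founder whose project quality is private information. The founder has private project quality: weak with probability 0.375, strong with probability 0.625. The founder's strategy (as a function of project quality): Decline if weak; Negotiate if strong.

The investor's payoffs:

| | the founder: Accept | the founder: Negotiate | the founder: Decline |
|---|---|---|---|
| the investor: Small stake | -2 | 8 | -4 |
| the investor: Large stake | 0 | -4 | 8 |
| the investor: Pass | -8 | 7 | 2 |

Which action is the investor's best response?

E[Small stake] = 0.375·(-4) + 0.625·(8) = 3.5
E[Large stake] = 0.375·(8) + 0.625·(-4) = 0.5
E[Pass] = 0.375·(2) + 0.625·(7) = 5.125
Best response: Pass (5.125 is the largest).

Pass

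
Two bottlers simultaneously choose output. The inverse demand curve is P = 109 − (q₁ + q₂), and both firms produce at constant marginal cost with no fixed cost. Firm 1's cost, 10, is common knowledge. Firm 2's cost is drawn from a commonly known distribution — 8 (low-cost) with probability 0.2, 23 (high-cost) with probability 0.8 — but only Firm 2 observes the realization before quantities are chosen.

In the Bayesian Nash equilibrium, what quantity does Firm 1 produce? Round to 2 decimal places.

36.33

Type-c best response for Firm 2: q₂(c) = (109 − c)/2 − q₁/2.
Firm 1 maximizes expected profit; its first-order condition is 109 − 2q₁ − E[q₂] − 10 = 0.
Substituting E[q₂] and solving: E[c₂] = 20, so q₁ = (109 − 2·10 + 20)/3 = 36.3333.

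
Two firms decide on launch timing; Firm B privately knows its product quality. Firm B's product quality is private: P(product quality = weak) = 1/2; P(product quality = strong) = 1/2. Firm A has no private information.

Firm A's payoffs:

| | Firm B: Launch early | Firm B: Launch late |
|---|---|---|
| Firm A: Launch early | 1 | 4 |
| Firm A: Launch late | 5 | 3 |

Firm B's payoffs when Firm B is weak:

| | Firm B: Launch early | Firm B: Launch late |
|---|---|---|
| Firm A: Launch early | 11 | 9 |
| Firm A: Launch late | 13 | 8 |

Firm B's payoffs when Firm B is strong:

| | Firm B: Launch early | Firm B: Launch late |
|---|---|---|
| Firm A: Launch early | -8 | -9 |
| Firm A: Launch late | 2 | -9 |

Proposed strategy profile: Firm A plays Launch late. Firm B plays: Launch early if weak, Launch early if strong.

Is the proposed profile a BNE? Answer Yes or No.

Firm A plays Launch late: E[Launch late] = 1/2·(5) + 1/2·(5) = 5; E[Launch early] = 1. Best-responding. ✓
Firm B (product quality weak), facing Launch late: Launch early gives 13, Launch late gives 8. Proposed Launch early is best. ✓
Firm B (product quality strong), facing Launch late: Launch early gives 2, Launch late gives -9. Proposed Launch early is best. ✓

Yes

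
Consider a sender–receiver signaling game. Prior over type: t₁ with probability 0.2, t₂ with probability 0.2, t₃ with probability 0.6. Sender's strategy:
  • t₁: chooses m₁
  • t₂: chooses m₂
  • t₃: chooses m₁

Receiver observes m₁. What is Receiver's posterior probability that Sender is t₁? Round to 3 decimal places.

Apply Bayes' rule using the sender's strategy as the likelihood.
P(m₁) = 0.2·1 + 0.2·0 + 0.6·1 = 0.8
P(t₁ | m₁) = (0.2·1) / 0.8 = 0.2 / 0.8 = 0.25

0.250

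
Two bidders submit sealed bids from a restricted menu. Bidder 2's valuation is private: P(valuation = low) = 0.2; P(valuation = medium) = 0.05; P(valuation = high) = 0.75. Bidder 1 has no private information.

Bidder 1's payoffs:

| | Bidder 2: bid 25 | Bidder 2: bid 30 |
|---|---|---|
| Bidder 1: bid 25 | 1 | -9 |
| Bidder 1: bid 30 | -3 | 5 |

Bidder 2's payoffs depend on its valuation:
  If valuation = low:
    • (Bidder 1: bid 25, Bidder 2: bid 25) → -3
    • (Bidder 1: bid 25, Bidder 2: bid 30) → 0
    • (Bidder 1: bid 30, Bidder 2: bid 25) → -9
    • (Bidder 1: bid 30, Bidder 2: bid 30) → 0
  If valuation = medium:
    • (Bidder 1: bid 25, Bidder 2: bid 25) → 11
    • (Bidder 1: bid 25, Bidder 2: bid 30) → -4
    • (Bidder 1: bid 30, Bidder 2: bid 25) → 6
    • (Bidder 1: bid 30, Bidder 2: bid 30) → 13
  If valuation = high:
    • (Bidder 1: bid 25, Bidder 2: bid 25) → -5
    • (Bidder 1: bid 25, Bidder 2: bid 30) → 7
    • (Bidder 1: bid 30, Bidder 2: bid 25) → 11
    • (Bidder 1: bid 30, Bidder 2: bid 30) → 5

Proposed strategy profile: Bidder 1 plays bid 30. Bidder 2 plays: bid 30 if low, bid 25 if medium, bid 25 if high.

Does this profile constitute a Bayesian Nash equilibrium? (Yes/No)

Bidder 1 plays bid 30: E[bid 30] = 0.2·(5) + 0.05·(-3) + 0.75·(-3) = -1.4; E[bid 25] = -1. Not best-responding. ✗
Bidder 2 (valuation low), facing bid 30: bid 25 gives -9, bid 30 gives 0. Proposed bid 30 is best. ✓
Bidder 2 (valuation medium), facing bid 30: bid 25 gives 6, bid 30 gives 13. Proposed bid 25 is not best — profitable deviation exists. ✗
Bidder 2 (valuation high), facing bid 30: bid 25 gives 11, bid 30 gives 5. Proposed bid 25 is best. ✓

No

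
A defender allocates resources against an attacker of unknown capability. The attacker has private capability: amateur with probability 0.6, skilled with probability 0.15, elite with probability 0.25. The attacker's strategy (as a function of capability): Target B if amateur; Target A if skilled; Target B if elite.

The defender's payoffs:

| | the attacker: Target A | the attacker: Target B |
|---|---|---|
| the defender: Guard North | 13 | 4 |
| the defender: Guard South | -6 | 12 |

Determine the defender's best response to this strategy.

E[Guard North] = 0.6·(4) + 0.15·(13) + 0.25·(4) = 5.35
E[Guard South] = 0.6·(12) + 0.15·(-6) + 0.25·(12) = 9.3
Best response: Guard South (9.3 is the largest).

Guard South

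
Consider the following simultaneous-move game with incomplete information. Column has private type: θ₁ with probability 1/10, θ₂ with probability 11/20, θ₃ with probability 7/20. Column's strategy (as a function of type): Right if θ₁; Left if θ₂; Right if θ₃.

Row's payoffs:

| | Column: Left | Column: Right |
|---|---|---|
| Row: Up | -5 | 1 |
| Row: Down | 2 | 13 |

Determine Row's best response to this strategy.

Down

E[Up] = 1/10·(1) + 11/20·(-5) + 7/20·(1) = -23/10
E[Down] = 1/10·(13) + 11/20·(2) + 7/20·(13) = 139/20
Best response: Down (139/20 is the largest).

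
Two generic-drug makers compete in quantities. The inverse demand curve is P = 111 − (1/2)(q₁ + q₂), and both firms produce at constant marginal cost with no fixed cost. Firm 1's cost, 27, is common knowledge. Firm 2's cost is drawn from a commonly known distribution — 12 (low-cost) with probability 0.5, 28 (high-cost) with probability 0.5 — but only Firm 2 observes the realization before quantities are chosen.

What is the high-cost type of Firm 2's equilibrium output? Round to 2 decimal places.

Firm 2 with cost c maximizes (111 − (1/2)(q₁+q₂) − c)·q₂, giving q₂(c) = (111 − c − (1/2)q₁).
E[c₂] = 0.5·12 + 0.5·28 = 20
Firm 1's FOC against E[q₂] yields q₁ = (111 − 2·27 + E[c₂])/(3/2) = (111 − 54 + 20)/(3/2) = 51.3333.
q₂(high-cost) = (111 − 28 − (1/2)·51.3333) = 57.3333.

57.33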